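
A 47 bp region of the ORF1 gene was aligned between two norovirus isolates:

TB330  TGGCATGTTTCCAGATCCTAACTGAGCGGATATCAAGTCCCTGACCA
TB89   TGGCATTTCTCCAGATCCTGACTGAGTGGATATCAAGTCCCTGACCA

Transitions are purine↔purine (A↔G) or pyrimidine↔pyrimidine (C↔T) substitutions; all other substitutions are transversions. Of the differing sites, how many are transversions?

Mismatches occur at site 7 (G↔T, transversion), site 9 (T↔C, transition), site 20 (A↔G, transition), site 27 (C↔T, transition).
Of the 4 differences, 3 transitions and 1 transversion, so the answer is 1.

1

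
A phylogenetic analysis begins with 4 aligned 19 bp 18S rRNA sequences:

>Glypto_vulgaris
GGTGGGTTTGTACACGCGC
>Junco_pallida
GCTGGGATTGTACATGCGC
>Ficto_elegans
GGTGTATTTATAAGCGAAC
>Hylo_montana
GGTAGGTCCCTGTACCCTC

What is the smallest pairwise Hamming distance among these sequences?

3

Pairwise Hamming distances:
  Glypto_vulgaris vs Junco_pallida: 3
  Glypto_vulgaris vs Ficto_elegans: 7
  Glypto_vulgaris vs Hylo_montana: 8
  Junco_pallida vs Ficto_elegans: 10
  Junco_pallida vs Hylo_montana: 11
  Ficto_elegans vs Hylo_montana: 12
The smallest is 3, between Glypto_vulgaris and Junco_pallida.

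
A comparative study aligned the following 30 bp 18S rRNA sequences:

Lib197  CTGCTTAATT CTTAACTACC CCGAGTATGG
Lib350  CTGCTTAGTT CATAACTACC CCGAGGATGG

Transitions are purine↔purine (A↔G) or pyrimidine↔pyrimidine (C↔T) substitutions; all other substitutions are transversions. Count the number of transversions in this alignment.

2

Mismatches occur at site 8 (A/G, transition), site 12 (T/A, transversion), site 26 (T/G, transversion).
Of the 3 differences, 1 transition and 2 transversions, so the answer is 2.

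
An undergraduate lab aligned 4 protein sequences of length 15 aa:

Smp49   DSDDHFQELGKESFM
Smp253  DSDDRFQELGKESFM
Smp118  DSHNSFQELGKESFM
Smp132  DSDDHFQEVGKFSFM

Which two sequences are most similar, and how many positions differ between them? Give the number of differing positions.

1

Pairwise Hamming distances:
  Smp49 vs Smp253: 1
  Smp49 vs Smp118: 3
  Smp49 vs Smp132: 2
  Smp253 vs Smp118: 3
  Smp253 vs Smp132: 3
  Smp118 vs Smp132: 5
The smallest is 1, between Smp49 and Smp253.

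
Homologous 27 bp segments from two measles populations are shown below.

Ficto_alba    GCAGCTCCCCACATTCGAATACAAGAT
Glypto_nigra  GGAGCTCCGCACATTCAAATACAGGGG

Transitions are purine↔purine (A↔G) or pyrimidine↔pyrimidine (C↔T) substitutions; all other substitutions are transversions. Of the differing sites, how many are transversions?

3

The sequences differ at positions 2 (C/G, transversion), 9 (C/G, transversion), 17 (G/A, transition), 24 (A/G, transition), 26 (A/G, transition), 27 (T/G, transversion).
Of the 6 differences, 3 transitions and 3 transversions, so the answer is 3.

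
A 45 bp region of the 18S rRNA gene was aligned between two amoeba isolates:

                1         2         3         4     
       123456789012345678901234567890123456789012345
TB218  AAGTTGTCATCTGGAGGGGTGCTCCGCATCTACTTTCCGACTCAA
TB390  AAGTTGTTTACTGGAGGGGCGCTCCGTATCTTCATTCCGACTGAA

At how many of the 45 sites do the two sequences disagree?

Differing sites — 8:C/T; 9:A/T; 10:T/A; 20:T/C; 27:C/T; 32:A/T; 34:T/A; 43:C/G.
That gives 8 mismatches out of 45 aligned sites, so the Hamming distance is 8.

8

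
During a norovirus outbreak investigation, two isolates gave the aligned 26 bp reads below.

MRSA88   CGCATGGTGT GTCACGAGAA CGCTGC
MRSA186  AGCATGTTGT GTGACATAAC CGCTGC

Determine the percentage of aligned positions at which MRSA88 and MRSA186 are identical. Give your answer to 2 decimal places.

73.08%

The sequences differ at positions 1 (C/A), 7 (G/T), 13 (C/G), 16 (G/A), 17 (A/T), 18 (G/A), 20 (A/C).
19 of the 26 sites match, so the percent identity is 19/26 × 100 = 73.08%.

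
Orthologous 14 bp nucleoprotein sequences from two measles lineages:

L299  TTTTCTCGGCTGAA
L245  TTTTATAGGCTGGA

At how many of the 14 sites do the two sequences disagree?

Differing sites — 5:C/A; 7:C/A; 13:A/G.
That gives 3 mismatches out of 14 aligned sites, so the Hamming distance is 3.

3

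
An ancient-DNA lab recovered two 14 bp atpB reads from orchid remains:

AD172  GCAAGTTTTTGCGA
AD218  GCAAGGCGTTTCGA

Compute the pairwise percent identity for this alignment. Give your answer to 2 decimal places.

71.43%

The sequences differ at positions 6 (T/G), 7 (T/C), 8 (T/G), 11 (G/T).
10 of the 14 sites match, so the percent identity is 10/14 × 100 = 71.43%.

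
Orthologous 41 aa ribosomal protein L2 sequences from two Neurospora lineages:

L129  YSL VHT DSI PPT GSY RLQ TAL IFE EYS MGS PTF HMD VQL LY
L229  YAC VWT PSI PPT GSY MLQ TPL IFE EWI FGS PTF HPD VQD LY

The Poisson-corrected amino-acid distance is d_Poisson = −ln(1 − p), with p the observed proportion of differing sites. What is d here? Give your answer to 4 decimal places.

Differing sites — 2:S/A; 3:L/C; 5:H/W; 7:D/P; 16:R/M; 20:A/P; 26:Y/W; 27:S/I; 28:M/F; 35:M/P; 39:L/D.
p = 11/41 = 0.268293.
d = −ln(1 − 0.268293) = −ln(0.731707) = 0.3124.

0.3124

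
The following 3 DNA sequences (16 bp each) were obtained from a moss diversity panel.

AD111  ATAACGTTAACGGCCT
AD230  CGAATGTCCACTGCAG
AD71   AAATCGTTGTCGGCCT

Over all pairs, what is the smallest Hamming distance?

Pairwise Hamming distances:
  AD111 vs AD230: 8
  AD111 vs AD71: 4
  AD230 vs AD71: 10
The smallest is 4, between AD111 and AD71.

4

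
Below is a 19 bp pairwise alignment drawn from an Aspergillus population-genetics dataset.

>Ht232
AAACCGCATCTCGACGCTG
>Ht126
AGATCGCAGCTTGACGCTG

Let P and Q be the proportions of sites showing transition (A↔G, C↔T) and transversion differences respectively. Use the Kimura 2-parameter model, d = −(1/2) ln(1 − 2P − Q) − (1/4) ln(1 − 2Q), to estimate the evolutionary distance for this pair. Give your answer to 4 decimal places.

0.2576

The sequences differ at positions 2 (A/G, transition), 4 (C/T, transition), 9 (T/G, transversion), 12 (C/T, transition).
Of the 4 differences, 3 transitions and 1 transversion over 19 sites: P = 3/19 = 0.157895, Q = 1/19 = 0.052632.
d = −0.5·ln(0.631578) − 0.25·ln(0.894736) = −0.5·(-0.459534) − 0.25·(-0.111227) = 0.2576.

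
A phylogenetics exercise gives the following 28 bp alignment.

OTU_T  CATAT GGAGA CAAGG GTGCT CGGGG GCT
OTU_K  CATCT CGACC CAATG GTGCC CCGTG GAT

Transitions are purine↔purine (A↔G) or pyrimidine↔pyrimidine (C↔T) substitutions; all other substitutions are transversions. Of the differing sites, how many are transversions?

8

Mismatches occur at site 4 (A→C, transversion), site 6 (G→C, transversion), site 9 (G→C, transversion), site 10 (A→C, transversion), site 14 (G→T, transversion), site 20 (T→C, transition), site 22 (G→C, transversion), site 24 (G→T, transversion), site 27 (C→A, transversion).
Of the 9 differences, 1 transition and 8 transversions, so the answer is 8.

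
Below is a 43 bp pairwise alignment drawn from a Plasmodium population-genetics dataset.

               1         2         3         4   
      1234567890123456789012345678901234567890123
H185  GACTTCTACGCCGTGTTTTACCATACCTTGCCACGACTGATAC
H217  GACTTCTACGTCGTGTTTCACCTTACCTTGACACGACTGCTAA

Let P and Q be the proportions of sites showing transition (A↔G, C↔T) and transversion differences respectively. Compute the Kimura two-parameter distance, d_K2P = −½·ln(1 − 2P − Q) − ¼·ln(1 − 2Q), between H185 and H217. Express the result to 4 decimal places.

0.1544

Differing sites — 11:C/T (Ti); 19:T/C (Ti); 23:A/T (Tv); 31:C/A (Tv); 40:A/C (Tv); 43:C/A (Tv).
Of the 6 differences, 2 transitions and 4 transversions over 43 sites: P = 2/43 = 0.046512, Q = 4/43 = 0.093023.
d = −0.5·ln(0.813953) − 0.25·ln(0.813954) = −0.5·(-0.205853) − 0.25·(-0.205851) = 0.1544.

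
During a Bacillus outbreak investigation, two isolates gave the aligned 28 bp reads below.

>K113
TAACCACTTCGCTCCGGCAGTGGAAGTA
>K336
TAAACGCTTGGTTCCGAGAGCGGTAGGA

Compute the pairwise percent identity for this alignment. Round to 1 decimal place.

67.9%

Mismatches occur at site 4 (C/A), site 6 (A/G), site 10 (C/G), site 12 (C/T), site 17 (G/A), site 18 (C/G), site 21 (T/C), site 24 (A/T), site 27 (T/G).
19 of the 28 sites match, so the percent identity is 19/28 × 100 = 67.9%.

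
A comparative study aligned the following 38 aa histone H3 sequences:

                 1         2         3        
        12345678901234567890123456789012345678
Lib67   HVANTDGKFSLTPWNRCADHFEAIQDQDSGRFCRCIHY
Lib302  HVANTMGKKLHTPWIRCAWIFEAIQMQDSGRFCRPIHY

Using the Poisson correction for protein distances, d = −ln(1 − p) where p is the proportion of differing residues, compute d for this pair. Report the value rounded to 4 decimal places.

Mismatches occur at site 6 (D→M), site 9 (F→K), site 10 (S→L), site 11 (L→H), site 15 (N→I), site 19 (D→W), site 20 (H→I), site 26 (D→M), site 35 (C→P).
p = 9/38 = 0.236842.
d = −ln(1 − 0.236842) = −ln(0.763158) = 0.2703.

0.2703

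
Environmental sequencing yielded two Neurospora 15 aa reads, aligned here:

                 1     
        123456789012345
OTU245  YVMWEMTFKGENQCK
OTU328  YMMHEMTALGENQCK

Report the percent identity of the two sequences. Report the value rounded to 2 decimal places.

The sequences differ at positions 2 (V/M), 4 (W/H), 8 (F/A), 9 (K/L).
11 of the 15 sites match, so the percent identity is 11/15 × 100 = 73.33%.

73.33%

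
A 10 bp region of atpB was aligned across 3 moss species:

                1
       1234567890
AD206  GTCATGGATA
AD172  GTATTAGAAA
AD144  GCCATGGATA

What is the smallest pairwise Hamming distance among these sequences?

Pairwise Hamming distances:
  AD206 vs AD172: 4
  AD206 vs AD144: 1
  AD172 vs AD144: 5
The smallest is 1, between AD206 and AD144.

1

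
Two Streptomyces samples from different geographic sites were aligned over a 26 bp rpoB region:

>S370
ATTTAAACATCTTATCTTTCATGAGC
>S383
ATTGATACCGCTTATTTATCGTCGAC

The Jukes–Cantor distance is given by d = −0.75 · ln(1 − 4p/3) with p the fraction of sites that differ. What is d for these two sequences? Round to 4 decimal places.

0.5393

The sequences differ at positions 4 (T/G), 6 (A/T), 9 (A/C), 10 (T/G), 16 (C/T), 18 (T/A), 21 (A/G), 23 (G/C), 24 (A/G), 25 (G/A).
p = 10/26 = 0.384615.
d = −0.75 · ln(1 − (4/3)·0.384615) = −0.75 · ln(0.487180) = −0.75 · (-0.719122) = 0.5393.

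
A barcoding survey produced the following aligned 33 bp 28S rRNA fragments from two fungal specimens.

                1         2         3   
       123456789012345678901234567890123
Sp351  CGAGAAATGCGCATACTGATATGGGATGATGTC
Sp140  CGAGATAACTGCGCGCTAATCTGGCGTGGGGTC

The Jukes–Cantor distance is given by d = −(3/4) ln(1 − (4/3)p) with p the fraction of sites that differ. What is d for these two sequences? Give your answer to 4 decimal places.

0.5587

Differing sites — 6:A/T; 8:T/A; 9:G/C; 10:C/T; 13:A/G; 14:T/C; 15:A/G; 18:G/A; 21:A/C; 25:G/C; 26:A/G; 29:A/G; 30:T/G.
p = 13/33 = 0.393939.
d = −0.75 · ln(1 − (4/3)·0.393939) = −0.75 · ln(0.474748) = −0.75 · (-0.744971) = 0.5587.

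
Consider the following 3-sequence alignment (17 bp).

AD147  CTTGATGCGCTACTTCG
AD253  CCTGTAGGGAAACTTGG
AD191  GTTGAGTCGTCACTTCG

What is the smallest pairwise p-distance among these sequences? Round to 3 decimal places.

Pairwise Hamming distances:
  AD147 vs AD253: 7
  AD147 vs AD191: 5
  AD253 vs AD191: 9
The smallest is 5 mismatches, between AD147 and AD191; p = 5/17 = 0.294.

0.294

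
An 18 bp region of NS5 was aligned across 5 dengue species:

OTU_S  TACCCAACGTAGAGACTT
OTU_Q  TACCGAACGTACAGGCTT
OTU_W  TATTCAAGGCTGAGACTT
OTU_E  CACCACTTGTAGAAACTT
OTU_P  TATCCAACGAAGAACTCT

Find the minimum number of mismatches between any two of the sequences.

Pairwise Hamming distances:
  OTU_S vs OTU_Q: 3
  OTU_S vs OTU_W: 5
  OTU_S vs OTU_E: 6
  OTU_S vs OTU_P: 6
  OTU_Q vs OTU_W: 8
  OTU_Q vs OTU_E: 8
  OTU_Q vs OTU_P: 8
  OTU_W vs OTU_E: 10
  OTU_W vs OTU_P: 8
  OTU_E vs OTU_P: 10
The smallest is 3, between OTU_S and OTU_Q.

3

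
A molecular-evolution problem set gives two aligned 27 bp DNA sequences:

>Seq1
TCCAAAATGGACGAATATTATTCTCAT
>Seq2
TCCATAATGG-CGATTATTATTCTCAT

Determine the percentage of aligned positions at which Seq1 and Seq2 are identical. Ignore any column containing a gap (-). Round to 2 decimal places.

Excluding the 1 gap column leaves 26 comparable sites.
Differing sites — 5:A/T; 15:A/T.
24 of the 26 comparable sites match, so the percent identity is 24/26 × 100 = 92.31%.

92.31%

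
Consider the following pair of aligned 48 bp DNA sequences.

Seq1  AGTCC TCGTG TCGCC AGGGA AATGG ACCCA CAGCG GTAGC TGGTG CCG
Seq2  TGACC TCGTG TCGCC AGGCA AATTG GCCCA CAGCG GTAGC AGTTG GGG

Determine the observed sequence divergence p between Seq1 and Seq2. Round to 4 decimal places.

0.1875

Mismatches occur at site 1 (A↔T), site 3 (T↔A), site 19 (G↔C), site 24 (G↔T), site 26 (A↔G), site 41 (T↔A), site 43 (G↔T), site 46 (C↔G), site 47 (C↔G).
There are 9 differences over 48 sites, so p = 9/48 = 0.1875.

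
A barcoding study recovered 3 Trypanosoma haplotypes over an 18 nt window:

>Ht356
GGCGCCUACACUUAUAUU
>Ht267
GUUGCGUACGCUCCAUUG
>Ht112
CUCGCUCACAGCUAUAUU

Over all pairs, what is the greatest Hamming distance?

12

Pairwise Hamming distances:
  Ht356 vs Ht267: 9
  Ht356 vs Ht112: 6
  Ht267 vs Ht112: 12
The largest is 12, between Ht267 and Ht112.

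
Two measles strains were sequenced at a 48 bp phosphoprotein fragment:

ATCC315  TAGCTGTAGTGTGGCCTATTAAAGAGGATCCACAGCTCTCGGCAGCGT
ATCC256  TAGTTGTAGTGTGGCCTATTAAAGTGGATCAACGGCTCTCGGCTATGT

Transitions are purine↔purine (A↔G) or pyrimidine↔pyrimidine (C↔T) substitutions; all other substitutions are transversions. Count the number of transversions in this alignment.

3

Differing sites — 4:C/T (Ti); 25:A/T (Tv); 31:C/A (Tv); 34:A/G (Ti); 44:A/T (Tv); 45:G/A (Ti); 46:C/T (Ti).
Of the 7 differences, 4 transitions and 3 transversions, so the answer is 3.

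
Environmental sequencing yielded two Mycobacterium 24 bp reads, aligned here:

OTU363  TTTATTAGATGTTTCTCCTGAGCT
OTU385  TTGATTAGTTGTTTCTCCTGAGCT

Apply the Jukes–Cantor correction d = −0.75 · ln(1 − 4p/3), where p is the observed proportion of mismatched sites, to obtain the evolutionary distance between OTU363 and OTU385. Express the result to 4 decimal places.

The sequences differ at positions 3 (T/G), 9 (A/T).
p = 2/24 = 0.083333.
d = −0.75 · ln(1 − (4/3)·0.083333) = −0.75 · ln(0.888889) = −0.75 · (-0.117783) = 0.0883.

0.0883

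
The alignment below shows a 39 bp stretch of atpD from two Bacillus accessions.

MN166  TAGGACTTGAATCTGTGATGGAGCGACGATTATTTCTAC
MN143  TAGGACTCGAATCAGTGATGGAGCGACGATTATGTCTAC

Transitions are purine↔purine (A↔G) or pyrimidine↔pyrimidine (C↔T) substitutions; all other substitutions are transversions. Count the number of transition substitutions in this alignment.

The sequences differ at positions 8 (T/C, transition), 14 (T/A, transversion), 34 (T/G, transversion).
Of the 3 differences, 1 transition and 2 transversions, so the answer is 1.

1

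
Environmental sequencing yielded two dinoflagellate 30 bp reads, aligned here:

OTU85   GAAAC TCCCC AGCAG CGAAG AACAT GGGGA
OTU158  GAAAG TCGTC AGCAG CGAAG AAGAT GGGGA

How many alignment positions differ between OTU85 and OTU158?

Differing sites — 5:C/G; 8:C/G; 9:C/T; 23:C/G.
That gives 4 mismatches out of 30 aligned sites, so the Hamming distance is 4.

4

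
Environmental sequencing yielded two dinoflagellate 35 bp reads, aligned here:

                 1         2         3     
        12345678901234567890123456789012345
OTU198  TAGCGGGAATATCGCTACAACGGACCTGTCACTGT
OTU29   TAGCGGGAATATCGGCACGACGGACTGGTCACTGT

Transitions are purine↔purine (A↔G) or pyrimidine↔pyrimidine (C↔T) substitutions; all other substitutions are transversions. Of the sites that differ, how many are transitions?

3

Differing sites — 15:C/G (Tv); 16:T/C (Ti); 19:A/G (Ti); 26:C/T (Ti); 27:T/G (Tv).
Of the 5 differences, 3 transitions and 2 transversions, so the answer is 3.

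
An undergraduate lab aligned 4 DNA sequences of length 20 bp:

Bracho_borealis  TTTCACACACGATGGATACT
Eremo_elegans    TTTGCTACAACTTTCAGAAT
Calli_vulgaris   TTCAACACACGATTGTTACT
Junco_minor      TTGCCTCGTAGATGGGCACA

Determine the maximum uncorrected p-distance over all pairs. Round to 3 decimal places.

0.650

Pairwise Hamming distances:
  Bracho_borealis vs Eremo_elegans: 10
  Bracho_borealis vs Calli_vulgaris: 4
  Bracho_borealis vs Junco_minor: 10
  Eremo_elegans vs Calli_vulgaris: 11
  Eremo_elegans vs Junco_minor: 13
  Calli_vulgaris vs Junco_minor: 12
The largest is 13 mismatches, between Eremo_elegans and Junco_minor; p = 13/20 = 0.650.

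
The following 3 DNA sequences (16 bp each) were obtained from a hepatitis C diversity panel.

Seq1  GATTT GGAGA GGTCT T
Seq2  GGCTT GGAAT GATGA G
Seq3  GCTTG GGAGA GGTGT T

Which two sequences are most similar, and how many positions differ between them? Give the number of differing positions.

Pairwise Hamming distances:
  Seq1 vs Seq2: 8
  Seq1 vs Seq3: 3
  Seq2 vs Seq3: 8
The smallest is 3, between Seq1 and Seq3.

3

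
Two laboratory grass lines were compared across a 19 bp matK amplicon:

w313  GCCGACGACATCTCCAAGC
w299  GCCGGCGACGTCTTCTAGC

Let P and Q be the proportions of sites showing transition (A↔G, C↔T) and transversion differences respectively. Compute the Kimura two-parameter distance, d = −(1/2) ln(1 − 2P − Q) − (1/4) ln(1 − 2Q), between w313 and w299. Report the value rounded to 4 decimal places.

0.2576

Mismatches occur at site 5 (A↔G, transition), site 10 (A↔G, transition), site 14 (C↔T, transition), site 16 (A↔T, transversion).
Of the 4 differences, 3 transitions and 1 transversion over 19 sites: P = 3/19 = 0.157895, Q = 1/19 = 0.052632.
d = −0.5·ln(0.631578) − 0.25·ln(0.894736) = −0.5·(-0.459534) − 0.25·(-0.111227) = 0.2576.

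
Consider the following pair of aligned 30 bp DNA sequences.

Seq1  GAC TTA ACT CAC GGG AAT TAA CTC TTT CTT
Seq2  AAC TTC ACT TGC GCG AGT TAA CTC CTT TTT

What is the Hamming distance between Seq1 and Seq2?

The sequences differ at positions 1 (G/A), 6 (A/C), 10 (C/T), 11 (A/G), 14 (G/C), 17 (A/G), 25 (T/C), 28 (C/T).
That gives 8 mismatches out of 30 aligned sites, so the Hamming distance is 8.

8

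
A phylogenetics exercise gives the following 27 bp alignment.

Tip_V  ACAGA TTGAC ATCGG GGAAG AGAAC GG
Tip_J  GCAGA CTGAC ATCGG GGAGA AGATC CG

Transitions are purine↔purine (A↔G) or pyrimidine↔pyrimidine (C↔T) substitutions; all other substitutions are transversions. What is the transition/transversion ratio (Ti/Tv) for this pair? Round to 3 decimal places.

The sequences differ at positions 1 (A/G, transition), 6 (T/C, transition), 19 (A/G, transition), 20 (G/A, transition), 24 (A/T, transversion), 26 (G/C, transversion).
Of the 6 differences, 4 transitions and 2 transversions, so Ti/Tv = 4/2 = 2.000.

2.000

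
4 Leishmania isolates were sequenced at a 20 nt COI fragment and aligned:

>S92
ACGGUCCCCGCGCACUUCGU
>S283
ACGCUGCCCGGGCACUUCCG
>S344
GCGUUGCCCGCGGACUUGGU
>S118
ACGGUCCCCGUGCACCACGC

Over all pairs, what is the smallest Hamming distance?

4

Pairwise Hamming distances:
  S92 vs S283: 5
  S92 vs S344: 5
  S92 vs S118: 4
  S283 vs S344: 7
  S283 vs S118: 7
  S344 vs S118: 9
The smallest is 4, between S92 and S118.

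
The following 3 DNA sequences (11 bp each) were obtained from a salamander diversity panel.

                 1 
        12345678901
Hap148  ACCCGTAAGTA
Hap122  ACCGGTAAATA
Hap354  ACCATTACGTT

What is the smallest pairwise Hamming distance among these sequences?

2

Pairwise Hamming distances:
  Hap148 vs Hap122: 2
  Hap148 vs Hap354: 4
  Hap122 vs Hap354: 5
The smallest is 2, between Hap148 and Hap122.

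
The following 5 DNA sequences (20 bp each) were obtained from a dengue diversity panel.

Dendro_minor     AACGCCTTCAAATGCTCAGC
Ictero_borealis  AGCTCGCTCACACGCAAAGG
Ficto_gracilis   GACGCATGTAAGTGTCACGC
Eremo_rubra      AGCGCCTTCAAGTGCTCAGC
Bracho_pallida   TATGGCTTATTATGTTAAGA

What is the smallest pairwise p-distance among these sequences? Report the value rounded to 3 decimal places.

0.100

Pairwise Hamming distances:
  Dendro_minor vs Ictero_borealis: 9
  Dendro_minor vs Ficto_gracilis: 9
  Dendro_minor vs Eremo_rubra: 2
  Dendro_minor vs Bracho_pallida: 9
  Ictero_borealis vs Ficto_gracilis: 14
  Ictero_borealis vs Eremo_rubra: 9
  Ictero_borealis vs Bracho_pallida: 14
  Ficto_gracilis vs Eremo_rubra: 9
  Ficto_gracilis vs Bracho_pallida: 12
  Eremo_rubra vs Bracho_pallida: 11
The smallest is 2 mismatches, between Dendro_minor and Eremo_rubra; p = 2/20 = 0.100.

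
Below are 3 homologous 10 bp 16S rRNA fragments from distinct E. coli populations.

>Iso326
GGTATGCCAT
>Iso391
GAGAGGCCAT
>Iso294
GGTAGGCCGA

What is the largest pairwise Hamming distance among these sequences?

4

Pairwise Hamming distances:
  Iso326 vs Iso391: 3
  Iso326 vs Iso294: 3
  Iso391 vs Iso294: 4
The largest is 4, between Iso391 and Iso294.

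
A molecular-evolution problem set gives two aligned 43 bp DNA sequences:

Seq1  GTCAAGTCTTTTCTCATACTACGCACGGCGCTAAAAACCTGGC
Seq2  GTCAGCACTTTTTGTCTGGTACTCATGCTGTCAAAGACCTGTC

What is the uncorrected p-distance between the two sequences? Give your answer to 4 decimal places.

0.3953

Mismatches occur at site 5 (A→G), site 6 (G→C), site 7 (T→A), site 13 (C→T), site 14 (T→G), site 15 (C→T), site 16 (A→C), site 18 (A→G), site 19 (C→G), site 23 (G→T), site 26 (C→T), site 28 (G→C), site 29 (C→T), site 31 (C→T), site 32 (T→C), site 36 (A→G), site 42 (G→T).
There are 17 differences over 43 sites, so p = 17/43 = 0.3953.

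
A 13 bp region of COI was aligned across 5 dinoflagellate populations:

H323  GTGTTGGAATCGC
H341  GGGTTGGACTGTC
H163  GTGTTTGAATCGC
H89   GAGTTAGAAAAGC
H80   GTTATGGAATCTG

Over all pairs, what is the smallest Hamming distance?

1

Pairwise Hamming distances:
  H323 vs H341: 4
  H323 vs H163: 1
  H323 vs H89: 4
  H323 vs H80: 4
  H341 vs H163: 5
  H341 vs H89: 6
  H341 vs H80: 6
  H163 vs H89: 4
  H163 vs H80: 5
  H89 vs H80: 8
The smallest is 1, between H323 and H163.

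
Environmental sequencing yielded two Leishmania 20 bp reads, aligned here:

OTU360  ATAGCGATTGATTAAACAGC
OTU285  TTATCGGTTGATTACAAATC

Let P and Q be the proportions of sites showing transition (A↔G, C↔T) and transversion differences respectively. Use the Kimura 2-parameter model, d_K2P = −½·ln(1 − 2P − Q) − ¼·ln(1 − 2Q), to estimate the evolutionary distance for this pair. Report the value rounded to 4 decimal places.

Differing sites — 1:A/T (Tv); 4:G/T (Tv); 7:A/G (Ti); 15:A/C (Tv); 17:C/A (Tv); 19:G/T (Tv).
Of the 6 differences, 1 transition and 5 transversions over 20 sites: P = 1/20 = 0.050000, Q = 5/20 = 0.250000.
d = −0.5·ln(0.650000) − 0.25·ln(0.500000) = −0.5·(-0.430783) − 0.25·(-0.693147) = 0.3887.

0.3887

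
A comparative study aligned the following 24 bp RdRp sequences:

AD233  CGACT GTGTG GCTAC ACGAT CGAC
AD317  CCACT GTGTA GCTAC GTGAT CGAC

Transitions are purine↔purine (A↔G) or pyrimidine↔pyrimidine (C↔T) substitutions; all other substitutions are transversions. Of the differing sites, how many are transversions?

1

Differing sites — 2:G/C (Tv); 10:G/A (Ti); 16:A/G (Ti); 17:C/T (Ti).
Of the 4 differences, 3 transitions and 1 transversion, so the answer is 1.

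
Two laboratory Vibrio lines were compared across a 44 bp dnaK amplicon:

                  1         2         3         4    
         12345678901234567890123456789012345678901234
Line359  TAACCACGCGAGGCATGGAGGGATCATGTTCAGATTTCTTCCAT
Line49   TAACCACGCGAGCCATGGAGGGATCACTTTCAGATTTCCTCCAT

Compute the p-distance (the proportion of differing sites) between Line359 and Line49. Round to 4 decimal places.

Differing sites — 13:G/C; 27:T/C; 28:G/T; 39:T/C.
There are 4 differences over 44 sites, so p = 4/44 = 0.0909.

0.0909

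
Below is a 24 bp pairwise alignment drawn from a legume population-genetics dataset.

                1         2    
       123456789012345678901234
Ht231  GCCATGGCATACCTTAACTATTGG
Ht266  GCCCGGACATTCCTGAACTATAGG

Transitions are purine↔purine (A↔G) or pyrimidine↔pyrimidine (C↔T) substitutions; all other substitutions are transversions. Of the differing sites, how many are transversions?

5

Differing sites — 4:A/C (Tv); 5:T/G (Tv); 7:G/A (Ti); 11:A/T (Tv); 15:T/G (Tv); 22:T/A (Tv).
Of the 6 differences, 1 transition and 5 transversions, so the answer is 5.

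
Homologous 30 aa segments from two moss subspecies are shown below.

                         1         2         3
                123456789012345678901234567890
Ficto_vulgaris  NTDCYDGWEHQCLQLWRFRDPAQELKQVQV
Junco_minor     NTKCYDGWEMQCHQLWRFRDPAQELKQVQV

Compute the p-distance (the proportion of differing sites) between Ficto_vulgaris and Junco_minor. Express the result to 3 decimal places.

Mismatches occur at site 3 (D↔K), site 10 (H↔M), site 13 (L↔H).
There are 3 differences over 30 sites, so p = 3/30 = 0.100.

0.100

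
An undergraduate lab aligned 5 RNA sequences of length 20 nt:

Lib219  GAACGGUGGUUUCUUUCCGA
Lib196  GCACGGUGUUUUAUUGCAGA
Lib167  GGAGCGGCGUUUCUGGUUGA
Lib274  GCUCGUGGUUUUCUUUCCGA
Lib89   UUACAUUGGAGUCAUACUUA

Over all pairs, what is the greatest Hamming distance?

Pairwise Hamming distances:
  Lib219 vs Lib196: 5
  Lib219 vs Lib167: 9
  Lib219 vs Lib274: 5
  Lib219 vs Lib89: 10
  Lib196 vs Lib167: 10
  Lib196 vs Lib274: 6
  Lib196 vs Lib89: 12
  Lib167 vs Lib274: 11
  Lib167 vs Lib89: 14
  Lib274 vs Lib89: 12
The largest is 14, between Lib167 and Lib89.

14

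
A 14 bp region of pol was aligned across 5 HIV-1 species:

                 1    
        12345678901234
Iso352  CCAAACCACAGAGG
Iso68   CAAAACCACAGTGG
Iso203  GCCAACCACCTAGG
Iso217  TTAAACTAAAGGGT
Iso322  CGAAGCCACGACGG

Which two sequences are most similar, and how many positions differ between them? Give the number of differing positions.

2

Pairwise Hamming distances:
  Iso352 vs Iso68: 2
  Iso352 vs Iso203: 4
  Iso352 vs Iso217: 6
  Iso352 vs Iso322: 5
  Iso68 vs Iso203: 6
  Iso68 vs Iso217: 6
  Iso68 vs Iso322: 5
  Iso203 vs Iso217: 9
  Iso203 vs Iso322: 7
  Iso217 vs Iso322: 9
The smallest is 2, between Iso352 and Iso68.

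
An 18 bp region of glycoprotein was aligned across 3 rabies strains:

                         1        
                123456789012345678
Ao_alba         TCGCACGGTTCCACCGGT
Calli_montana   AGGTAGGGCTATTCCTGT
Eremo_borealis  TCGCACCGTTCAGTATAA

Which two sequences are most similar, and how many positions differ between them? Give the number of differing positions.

Pairwise Hamming distances:
  Ao_alba vs Calli_montana: 9
  Ao_alba vs Eremo_borealis: 8
  Calli_montana vs Eremo_borealis: 13
The smallest is 8, between Ao_alba and Eremo_borealis.

8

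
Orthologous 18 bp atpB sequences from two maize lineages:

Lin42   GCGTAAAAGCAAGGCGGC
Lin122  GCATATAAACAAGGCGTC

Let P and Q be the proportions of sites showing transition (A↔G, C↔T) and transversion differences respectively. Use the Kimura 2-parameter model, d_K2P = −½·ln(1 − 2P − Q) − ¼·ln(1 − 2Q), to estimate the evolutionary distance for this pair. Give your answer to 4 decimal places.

Differing sites — 3:G/A (Ti); 6:A/T (Tv); 9:G/A (Ti); 17:G/T (Tv).
Of the 4 differences, 2 transitions and 2 transversions over 18 sites: P = 2/18 = 0.111111, Q = 2/18 = 0.111111.
d = −0.5·ln(0.666667) − 0.25·ln(0.777778) = −0.5·(-0.405465) − 0.25·(-0.251314) = 0.2656.

0.2656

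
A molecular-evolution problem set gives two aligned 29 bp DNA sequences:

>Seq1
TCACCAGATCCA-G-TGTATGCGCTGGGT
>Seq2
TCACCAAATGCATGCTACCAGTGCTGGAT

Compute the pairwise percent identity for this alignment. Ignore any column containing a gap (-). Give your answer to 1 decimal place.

70.4%

Excluding the 2 gap columns leaves 27 comparable sites.
The sequences differ at positions 7 (G/A), 10 (C/G), 17 (G/A), 18 (T/C), 19 (A/C), 20 (T/A), 22 (C/T), 28 (G/A).
19 of the 27 comparable sites match, so the percent identity is 19/27 × 100 = 70.4%.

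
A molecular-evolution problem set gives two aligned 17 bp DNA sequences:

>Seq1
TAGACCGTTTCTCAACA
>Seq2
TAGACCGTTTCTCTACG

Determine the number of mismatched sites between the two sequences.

Differing sites — 14:A/T; 17:A/G.
That gives 2 mismatches out of 17 aligned sites, so the Hamming distance is 2.

2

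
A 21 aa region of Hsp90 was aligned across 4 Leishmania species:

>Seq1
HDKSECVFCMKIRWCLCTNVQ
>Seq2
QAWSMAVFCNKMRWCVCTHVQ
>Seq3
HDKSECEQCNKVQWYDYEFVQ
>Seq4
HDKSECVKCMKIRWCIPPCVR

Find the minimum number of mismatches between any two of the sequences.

6

Pairwise Hamming distances:
  Seq1 vs Seq2: 9
  Seq1 vs Seq3: 10
  Seq1 vs Seq4: 6
  Seq2 vs Seq3: 14
  Seq2 vs Seq4: 13
  Seq3 vs Seq4: 11
The smallest is 6, between Seq1 and Seq4.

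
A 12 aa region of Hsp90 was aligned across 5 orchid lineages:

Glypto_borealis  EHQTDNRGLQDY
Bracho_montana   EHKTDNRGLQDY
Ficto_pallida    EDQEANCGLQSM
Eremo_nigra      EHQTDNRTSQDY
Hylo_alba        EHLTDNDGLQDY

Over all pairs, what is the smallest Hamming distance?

1

Pairwise Hamming distances:
  Glypto_borealis vs Bracho_montana: 1
  Glypto_borealis vs Ficto_pallida: 6
  Glypto_borealis vs Eremo_nigra: 2
  Glypto_borealis vs Hylo_alba: 2
  Bracho_montana vs Ficto_pallida: 7
  Bracho_montana vs Eremo_nigra: 3
  Bracho_montana vs Hylo_alba: 2
  Ficto_pallida vs Eremo_nigra: 8
  Ficto_pallida vs Hylo_alba: 7
  Eremo_nigra vs Hylo_alba: 4
The smallest is 1, between Glypto_borealis and Bracho_montana.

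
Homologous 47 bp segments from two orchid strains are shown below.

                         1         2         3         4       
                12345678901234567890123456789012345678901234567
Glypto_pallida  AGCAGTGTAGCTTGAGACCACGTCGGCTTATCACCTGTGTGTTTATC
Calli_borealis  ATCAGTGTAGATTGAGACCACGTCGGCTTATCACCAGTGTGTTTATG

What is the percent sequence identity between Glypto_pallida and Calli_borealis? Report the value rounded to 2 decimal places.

Differing sites — 2:G/T; 11:C/A; 36:T/A; 47:C/G.
43 of the 47 sites match, so the percent identity is 43/47 × 100 = 91.49%.

91.49%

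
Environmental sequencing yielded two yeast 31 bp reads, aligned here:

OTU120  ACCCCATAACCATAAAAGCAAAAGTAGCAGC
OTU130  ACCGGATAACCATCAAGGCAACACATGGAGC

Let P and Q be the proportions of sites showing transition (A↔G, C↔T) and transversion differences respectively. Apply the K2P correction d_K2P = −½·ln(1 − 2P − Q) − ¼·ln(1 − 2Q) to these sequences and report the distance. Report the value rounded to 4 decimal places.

Differing sites — 4:C/G (Tv); 5:C/G (Tv); 14:A/C (Tv); 17:A/G (Ti); 22:A/C (Tv); 24:G/C (Tv); 25:T/A (Tv); 26:A/T (Tv); 28:C/G (Tv).
Of the 9 differences, 1 transition and 8 transversions over 31 sites: P = 1/31 = 0.032258, Q = 8/31 = 0.258065.
d = −0.5·ln(0.677419) − 0.25·ln(0.483870) = −0.5·(-0.389465) − 0.25·(-0.725939) = 0.3762.

0.3762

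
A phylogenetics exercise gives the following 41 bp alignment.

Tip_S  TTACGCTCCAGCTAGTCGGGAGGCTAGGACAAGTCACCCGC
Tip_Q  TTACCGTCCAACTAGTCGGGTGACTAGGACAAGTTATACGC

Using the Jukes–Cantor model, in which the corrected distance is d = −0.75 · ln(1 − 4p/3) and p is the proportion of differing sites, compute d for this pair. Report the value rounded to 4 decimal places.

0.2260

Mismatches occur at site 5 (G→C), site 6 (C→G), site 11 (G→A), site 21 (A→T), site 23 (G→A), site 35 (C→T), site 37 (C→T), site 38 (C→A).
p = 8/41 = 0.195122.
d = −0.75 · ln(1 − (4/3)·0.195122) = −0.75 · ln(0.739837) = −0.75 · (-0.301325) = 0.2260.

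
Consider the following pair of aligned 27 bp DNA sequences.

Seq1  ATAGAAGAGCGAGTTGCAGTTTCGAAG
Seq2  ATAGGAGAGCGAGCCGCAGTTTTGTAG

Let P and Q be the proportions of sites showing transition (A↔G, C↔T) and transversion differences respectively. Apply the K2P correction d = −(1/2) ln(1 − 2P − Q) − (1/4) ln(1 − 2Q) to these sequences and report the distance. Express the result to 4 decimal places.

Mismatches occur at site 5 (A→G, transition), site 14 (T→C, transition), site 15 (T→C, transition), site 23 (C→T, transition), site 25 (A→T, transversion).
Of the 5 differences, 4 transitions and 1 transversion over 27 sites: P = 4/27 = 0.148148, Q = 1/27 = 0.037037.
d = −0.5·ln(0.666667) − 0.25·ln(0.925926) = −0.5·(-0.405465) − 0.25·(-0.076961) = 0.2220.

0.2220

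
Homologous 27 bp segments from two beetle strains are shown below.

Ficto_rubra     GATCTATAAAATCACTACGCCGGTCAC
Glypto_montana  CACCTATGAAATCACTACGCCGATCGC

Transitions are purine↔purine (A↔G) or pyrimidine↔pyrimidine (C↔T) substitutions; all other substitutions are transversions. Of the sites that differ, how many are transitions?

4

Mismatches occur at site 1 (G→C, transversion), site 3 (T→C, transition), site 8 (A→G, transition), site 23 (G→A, transition), site 26 (A→G, transition).
Of the 5 differences, 4 transitions and 1 transversion, so the answer is 4.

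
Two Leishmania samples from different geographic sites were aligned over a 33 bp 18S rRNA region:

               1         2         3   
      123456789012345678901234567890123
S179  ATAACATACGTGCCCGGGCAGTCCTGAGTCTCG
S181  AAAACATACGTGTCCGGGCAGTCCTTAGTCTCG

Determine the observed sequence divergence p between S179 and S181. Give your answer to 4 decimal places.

0.0909

The sequences differ at positions 2 (T/A), 13 (C/T), 26 (G/T).
There are 3 differences over 33 sites, so p = 3/33 = 0.0909.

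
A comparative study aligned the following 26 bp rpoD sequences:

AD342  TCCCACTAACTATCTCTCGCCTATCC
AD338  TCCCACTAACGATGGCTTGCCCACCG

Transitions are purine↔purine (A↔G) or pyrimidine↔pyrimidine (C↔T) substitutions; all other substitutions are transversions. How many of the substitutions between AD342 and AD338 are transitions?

The sequences differ at positions 11 (T/G, transversion), 14 (C/G, transversion), 15 (T/G, transversion), 18 (C/T, transition), 22 (T/C, transition), 24 (T/C, transition), 26 (C/G, transversion).
Of the 7 differences, 3 transitions and 4 transversions, so the answer is 3.

3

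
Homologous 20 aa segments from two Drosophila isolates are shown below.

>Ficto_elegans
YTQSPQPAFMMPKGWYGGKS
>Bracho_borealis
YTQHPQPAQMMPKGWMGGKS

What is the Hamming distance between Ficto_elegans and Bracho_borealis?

3

The sequences differ at positions 4 (S/H), 9 (F/Q), 16 (Y/M).
That gives 3 mismatches out of 20 aligned sites, so the Hamming distance is 3.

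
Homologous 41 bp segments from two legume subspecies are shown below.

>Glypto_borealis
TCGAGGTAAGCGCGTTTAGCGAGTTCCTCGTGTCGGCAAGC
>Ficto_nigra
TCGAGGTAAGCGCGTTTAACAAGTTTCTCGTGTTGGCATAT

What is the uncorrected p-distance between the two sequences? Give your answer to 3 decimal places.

0.171

The sequences differ at positions 19 (G/A), 21 (G/A), 26 (C/T), 34 (C/T), 39 (A/T), 40 (G/A), 41 (C/T).
There are 7 differences over 41 sites, so p = 7/41 = 0.171.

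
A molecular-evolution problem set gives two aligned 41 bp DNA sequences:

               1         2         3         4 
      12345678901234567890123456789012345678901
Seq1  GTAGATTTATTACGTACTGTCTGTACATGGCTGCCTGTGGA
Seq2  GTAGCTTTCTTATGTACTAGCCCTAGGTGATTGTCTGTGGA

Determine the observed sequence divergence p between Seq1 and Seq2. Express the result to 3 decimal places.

Differing sites — 5:A/C; 9:A/C; 13:C/T; 19:G/A; 20:T/G; 22:T/C; 23:G/C; 26:C/G; 27:A/G; 30:G/A; 31:C/T; 34:C/T.
There are 12 differences over 41 sites, so p = 12/41 = 0.293.

0.293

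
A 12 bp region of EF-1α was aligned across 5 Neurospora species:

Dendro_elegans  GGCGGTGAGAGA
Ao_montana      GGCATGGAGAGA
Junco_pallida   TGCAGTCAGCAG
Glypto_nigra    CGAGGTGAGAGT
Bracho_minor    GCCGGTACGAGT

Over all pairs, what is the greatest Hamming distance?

Pairwise Hamming distances:
  Dendro_elegans vs Ao_montana: 3
  Dendro_elegans vs Junco_pallida: 6
  Dendro_elegans vs Glypto_nigra: 3
  Dendro_elegans vs Bracho_minor: 4
  Ao_montana vs Junco_pallida: 7
  Ao_montana vs Glypto_nigra: 6
  Ao_montana vs Bracho_minor: 7
  Junco_pallida vs Glypto_nigra: 7
  Junco_pallida vs Bracho_minor: 8
  Glypto_nigra vs Bracho_minor: 5
The largest is 8, between Junco_pallida and Bracho_minor.

8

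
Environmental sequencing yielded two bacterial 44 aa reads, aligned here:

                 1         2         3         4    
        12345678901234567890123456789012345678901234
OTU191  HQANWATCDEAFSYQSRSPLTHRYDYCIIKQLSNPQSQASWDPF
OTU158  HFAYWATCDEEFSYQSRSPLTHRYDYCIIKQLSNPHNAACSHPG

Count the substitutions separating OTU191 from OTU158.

10

Differing sites — 2:Q/F; 4:N/Y; 11:A/E; 36:Q/H; 37:S/N; 38:Q/A; 40:S/C; 41:W/S; 42:D/H; 44:F/G.
That gives 10 mismatches out of 44 aligned sites, so the Hamming distance is 10.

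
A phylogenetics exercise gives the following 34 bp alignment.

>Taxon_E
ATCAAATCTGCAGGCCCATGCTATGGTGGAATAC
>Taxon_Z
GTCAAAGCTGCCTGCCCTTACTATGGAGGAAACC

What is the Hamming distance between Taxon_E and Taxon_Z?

The sequences differ at positions 1 (A/G), 7 (T/G), 12 (A/C), 13 (G/T), 18 (A/T), 20 (G/A), 27 (T/A), 32 (T/A), 33 (A/C).
That gives 9 mismatches out of 34 aligned sites, so the Hamming distance is 9.

9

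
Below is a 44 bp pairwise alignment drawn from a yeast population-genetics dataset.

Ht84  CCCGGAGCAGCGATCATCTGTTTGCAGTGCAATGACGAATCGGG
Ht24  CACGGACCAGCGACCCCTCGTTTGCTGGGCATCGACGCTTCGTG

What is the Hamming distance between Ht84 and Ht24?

Mismatches occur at site 2 (C/A), site 7 (G/C), site 14 (T/C), site 16 (A/C), site 17 (T/C), site 18 (C/T), site 19 (T/C), site 26 (A/T), site 28 (T/G), site 32 (A/T), site 33 (T/C), site 38 (A/C), site 39 (A/T), site 43 (G/T).
That gives 14 mismatches out of 44 aligned sites, so the Hamming distance is 14.

14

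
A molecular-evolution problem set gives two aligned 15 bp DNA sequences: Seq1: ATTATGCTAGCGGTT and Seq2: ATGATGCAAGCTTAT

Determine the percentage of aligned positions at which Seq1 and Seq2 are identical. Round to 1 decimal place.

66.7%

The sequences differ at positions 3 (T/G), 8 (T/A), 12 (G/T), 13 (G/T), 14 (T/A).
10 of the 15 sites match, so the percent identity is 10/15 × 100 = 66.7%.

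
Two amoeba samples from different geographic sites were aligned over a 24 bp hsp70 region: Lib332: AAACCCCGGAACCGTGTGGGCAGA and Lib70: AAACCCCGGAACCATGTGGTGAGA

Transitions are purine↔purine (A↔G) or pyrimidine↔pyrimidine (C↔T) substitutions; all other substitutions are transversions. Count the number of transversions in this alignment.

2

The sequences differ at positions 14 (G/A, transition), 20 (G/T, transversion), 21 (C/G, transversion).
Of the 3 differences, 1 transition and 2 transversions, so the answer is 2.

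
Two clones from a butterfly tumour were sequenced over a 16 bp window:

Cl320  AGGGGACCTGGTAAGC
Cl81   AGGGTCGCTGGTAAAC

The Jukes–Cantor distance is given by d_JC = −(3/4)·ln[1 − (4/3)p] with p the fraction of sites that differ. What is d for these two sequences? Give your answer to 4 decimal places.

0.3041

Differing sites — 5:G/T; 6:A/C; 7:C/G; 15:G/A.
p = 4/16 = 0.250000.
d = −0.75 · ln(1 − (4/3)·0.250000) = −0.75 · ln(0.666667) = −0.75 · (-0.405465) = 0.3041.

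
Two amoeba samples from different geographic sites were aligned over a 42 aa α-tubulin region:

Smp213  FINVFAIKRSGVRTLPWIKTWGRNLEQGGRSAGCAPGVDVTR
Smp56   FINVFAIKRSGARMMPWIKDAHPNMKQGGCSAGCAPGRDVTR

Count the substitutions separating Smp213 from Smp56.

11

Differing sites — 12:V/A; 14:T/M; 15:L/M; 20:T/D; 21:W/A; 22:G/H; 23:R/P; 25:L/M; 26:E/K; 30:R/C; 38:V/R.
That gives 11 mismatches out of 42 aligned sites, so the Hamming distance is 11.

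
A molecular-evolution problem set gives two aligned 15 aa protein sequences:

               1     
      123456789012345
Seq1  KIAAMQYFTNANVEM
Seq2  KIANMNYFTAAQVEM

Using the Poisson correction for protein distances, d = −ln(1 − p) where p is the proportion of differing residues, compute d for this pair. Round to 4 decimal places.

The sequences differ at positions 4 (A/N), 6 (Q/N), 10 (N/A), 12 (N/Q).
p = 4/15 = 0.266667.
d = −ln(1 − 0.266667) = −ln(0.733333) = 0.3102.

0.3102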